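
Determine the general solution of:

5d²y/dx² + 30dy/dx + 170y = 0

Characteristic equation: 5r² + 30r + 170 = 0
Divide by 5: r² + 6r + 34 = 0
Roots: r = -3 ± 5i (complex conjugates)
General solution: y = e^(-3x)(C₁cos(5x) + C₂sin(5x))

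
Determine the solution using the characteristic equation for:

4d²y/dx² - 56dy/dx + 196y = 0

Characteristic equation: 4r² - 56r + 196 = 0
Divide by 4: r² - 14r + 49 = 0
Factored: (r - 7)² = 0
Repeated root: r = 7
General solution: y = (C₁ + C₂x)e^(7x)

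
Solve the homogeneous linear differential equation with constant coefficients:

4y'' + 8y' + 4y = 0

Characteristic equation: 4r² + 8r + 4 = 0
Divide by 4: r² + 2r + 1 = 0
Factored: (r + 1)² = 0
Repeated root: r = -1
General solution: y = (C₁ + C₂x)e^(-x)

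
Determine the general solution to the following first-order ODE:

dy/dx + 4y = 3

Using integrating factor method:

General solution: y = 3/4 + Ce^(-4x)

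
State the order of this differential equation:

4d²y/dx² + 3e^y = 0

The order is 2 (highest derivative is of order 2).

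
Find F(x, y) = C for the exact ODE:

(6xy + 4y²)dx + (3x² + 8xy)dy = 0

Verify exactness: ∂M/∂y = ∂N/∂x ✓
Find F(x,y) such that ∂F/∂x = M, ∂F/∂y = N
Solution: 3x²y + 4xy² = C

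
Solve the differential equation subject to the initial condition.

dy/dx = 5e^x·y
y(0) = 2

General solution: y = Ce^(5e^x)
Applying IC y(0) = 2:
Particular solution: y = 2e^(5(e^x - 1))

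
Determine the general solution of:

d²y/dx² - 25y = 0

Characteristic equation: r² - 25 = 0
Roots: r = 5, -5 (distinct real)
General solution: y = C₁e^(5x) + C₂e^(-5x)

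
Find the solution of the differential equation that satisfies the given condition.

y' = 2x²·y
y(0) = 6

General solution: y = Ce^(2x³/3)
Applying IC y(0) = 6:
Particular solution: y = 6e^(2x³/3)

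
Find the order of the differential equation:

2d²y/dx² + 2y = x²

The order is 2 (highest derivative is of order 2).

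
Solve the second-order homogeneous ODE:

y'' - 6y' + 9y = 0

Characteristic equation: r² - 6r + 9 = 0
Factored: (r - 3)² = 0
Repeated root: r = 3
General solution: y = (C₁ + C₂x)e^(3x)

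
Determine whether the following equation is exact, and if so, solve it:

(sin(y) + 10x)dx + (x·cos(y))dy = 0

Verify exactness: ∂M/∂y = ∂N/∂x ✓
Find F(x,y) such that ∂F/∂x = M, ∂F/∂y = N
Solution: x·sin(y) + 5x² = C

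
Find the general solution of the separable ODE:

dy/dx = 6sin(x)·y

Separating variables and integrating:
ln|y| = -6cos(x) + C

General solution: y = Ce^(-6cos(x))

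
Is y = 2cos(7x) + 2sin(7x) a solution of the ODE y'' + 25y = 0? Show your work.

Verification:
y'' = -98cos(7x) - 98sin(7x)
y'' + 25y ≠ 0 (frequency mismatch: got 49 instead of 25)

No, it is not a solution.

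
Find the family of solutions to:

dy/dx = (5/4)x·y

Separating variables and integrating:
ln|y| = 5x^2/8 + C

General solution: y = Ce^(5x^2/8)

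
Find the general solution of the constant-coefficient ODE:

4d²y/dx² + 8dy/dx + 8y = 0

Characteristic equation: 4r² + 8r + 8 = 0
Divide by 4: r² + 2r + 2 = 0
Roots: r = -1 ± i (complex conjugates)
General solution: y = e^(-x)(C₁cos(x) + C₂sin(x))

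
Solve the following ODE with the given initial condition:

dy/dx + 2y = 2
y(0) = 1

General solution: y = 1 + Ce^(-2x)
Applying y(0) = 1: C = 1 - 1 = 0
Particular solution: y = 1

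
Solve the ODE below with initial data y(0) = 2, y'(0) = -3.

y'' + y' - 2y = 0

General solution: y = C₁e^x + C₂e^(-2x)
Applying ICs: C₁ = 1/3, C₂ = 5/3
Particular solution: y = (1/3)e^x + (5/3)e^(-2x)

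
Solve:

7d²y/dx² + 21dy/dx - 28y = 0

Characteristic equation: 7r² + 21r - 28 = 0
Divide by 7: r² + 3r - 4 = 0
Roots: r = 1, -4 (distinct real)
General solution: y = C₁e^x + C₂e^(-4x)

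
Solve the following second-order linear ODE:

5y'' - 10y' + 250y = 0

Characteristic equation: 5r² - 10r + 250 = 0
Divide by 5: r² - 2r + 50 = 0
Roots: r = 1 ± 7i (complex conjugates)
General solution: y = e^x(C₁cos(7x) + C₂sin(7x))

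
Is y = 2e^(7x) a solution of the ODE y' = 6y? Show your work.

Verification:
y = 2e^(7x)
y' = 14e^(7x)
But 6y = 12e^(7x)
y' ≠ 6y — the derivative does not match

No, it is not a solution.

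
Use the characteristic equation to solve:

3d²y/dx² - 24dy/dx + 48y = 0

Characteristic equation: 3r² - 24r + 48 = 0
Divide by 3: r² - 8r + 16 = 0
Factored: (r - 4)² = 0
Repeated root: r = 4
General solution: y = (C₁ + C₂x)e^(4x)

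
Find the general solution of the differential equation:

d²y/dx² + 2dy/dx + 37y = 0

Characteristic equation: r² + 2r + 37 = 0
Roots: r = -1 ± 6i (complex conjugates)
General solution: y = e^(-x)(C₁cos(6x) + C₂sin(6x))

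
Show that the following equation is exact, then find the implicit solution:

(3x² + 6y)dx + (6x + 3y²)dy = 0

Verify exactness: ∂M/∂y = ∂N/∂x ✓
Find F(x,y) such that ∂F/∂x = M, ∂F/∂y = N
Solution: x³ + 6xy + y³ = C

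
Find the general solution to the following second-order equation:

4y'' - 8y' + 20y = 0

Characteristic equation: 4r² - 8r + 20 = 0
Divide by 4: r² - 2r + 5 = 0
Roots: r = 1 ± 2i (complex conjugates)
General solution: y = e^x(C₁cos(2x) + C₂sin(2x))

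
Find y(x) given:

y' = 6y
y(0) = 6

General solution: y = Ce^(6x)
Applying IC y(0) = 6:
Particular solution: y = 6e^(6x)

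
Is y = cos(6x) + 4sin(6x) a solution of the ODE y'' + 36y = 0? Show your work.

Verification:
y'' = -36cos(6x) - 144sin(6x)
y'' + 36y = 0 ✓

Yes, it is a solution.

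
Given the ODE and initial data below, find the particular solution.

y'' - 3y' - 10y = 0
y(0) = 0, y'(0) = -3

General solution: y = C₁e^(5x) + C₂e^(-2x)
Applying ICs: C₁ = -3/7, C₂ = 3/7
Particular solution: y = -(3/7)e^(5x) + (3/7)e^(-2x)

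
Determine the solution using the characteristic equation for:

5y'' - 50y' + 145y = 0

Characteristic equation: 5r² - 50r + 145 = 0
Divide by 5: r² - 10r + 29 = 0
Roots: r = 5 ± 2i (complex conjugates)
General solution: y = e^(5x)(C₁cos(2x) + C₂sin(2x))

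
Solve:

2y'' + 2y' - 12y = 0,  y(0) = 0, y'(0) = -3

General solution: y = C₁e^(2x) + C₂e^(-3x)
Applying ICs: C₁ = -3/5, C₂ = 3/5
Particular solution: y = -(3/5)e^(2x) + (3/5)e^(-3x)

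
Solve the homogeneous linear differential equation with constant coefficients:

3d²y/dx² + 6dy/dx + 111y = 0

Characteristic equation: 3r² + 6r + 111 = 0
Divide by 3: r² + 2r + 37 = 0
Roots: r = -1 ± 6i (complex conjugates)
General solution: y = e^(-x)(C₁cos(6x) + C₂sin(6x))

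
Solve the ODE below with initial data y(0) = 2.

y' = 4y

General solution: y = Ce^(4x)
Applying IC y(0) = 2:
Particular solution: y = 2e^(4x)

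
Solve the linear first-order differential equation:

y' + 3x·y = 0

Using integrating factor method:

General solution: y = Ce^(-3x^2/2)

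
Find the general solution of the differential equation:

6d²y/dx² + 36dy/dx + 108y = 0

Characteristic equation: 6r² + 36r + 108 = 0
Divide by 6: r² + 6r + 18 = 0
Roots: r = -3 ± 3i (complex conjugates)
General solution: y = e^(-3x)(C₁cos(3x) + C₂sin(3x))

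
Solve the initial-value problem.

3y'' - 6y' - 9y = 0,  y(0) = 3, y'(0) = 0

General solution: y = C₁e^(3x) + C₂e^(-x)
Applying ICs: C₁ = 3/4, C₂ = 9/4
Particular solution: y = (3/4)e^(3x) + (9/4)e^(-x)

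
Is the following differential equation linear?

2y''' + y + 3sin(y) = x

No. Nonlinear (sin(y) is nonlinear in y)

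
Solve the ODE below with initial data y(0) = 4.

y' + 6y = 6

General solution: y = 1 + Ce^(-6x)
Applying y(0) = 4: C = 4 - 1 = 3
Particular solution: y = 1 + 3e^(-6x)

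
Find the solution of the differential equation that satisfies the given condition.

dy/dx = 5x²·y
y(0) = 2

General solution: y = Ce^(5x³/3)
Applying IC y(0) = 2:
Particular solution: y = 2e^(5x³/3)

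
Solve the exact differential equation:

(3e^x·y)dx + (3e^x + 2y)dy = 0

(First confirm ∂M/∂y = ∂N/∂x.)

Verify exactness: ∂M/∂y = ∂N/∂x ✓
Find F(x,y) such that ∂F/∂x = M, ∂F/∂y = N
Solution: 3e^x·y + y² = C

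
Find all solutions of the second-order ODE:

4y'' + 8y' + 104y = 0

Characteristic equation: 4r² + 8r + 104 = 0
Divide by 4: r² + 2r + 26 = 0
Roots: r = -1 ± 5i (complex conjugates)
General solution: y = e^(-x)(C₁cos(5x) + C₂sin(5x))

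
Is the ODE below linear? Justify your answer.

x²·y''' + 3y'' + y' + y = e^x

Yes. Linear (y and its derivatives appear to the first power only, no products of y terms)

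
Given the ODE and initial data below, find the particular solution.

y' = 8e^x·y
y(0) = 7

General solution: y = Ce^(8e^x)
Applying IC y(0) = 7:
Particular solution: y = 7e^(8(e^x - 1))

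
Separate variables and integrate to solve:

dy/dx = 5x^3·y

Separating variables and integrating:
ln|y| = 5x^4/4 + C

General solution: y = Ce^(5x^4/4)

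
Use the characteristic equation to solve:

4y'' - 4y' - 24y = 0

Characteristic equation: 4r² - 4r - 24 = 0
Divide by 4: r² - r - 6 = 0
Roots: r = 3, -2 (distinct real)
General solution: y = C₁e^(3x) + C₂e^(-2x)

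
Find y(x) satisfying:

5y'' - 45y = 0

Characteristic equation: 5r² - 45 = 0
Divide by 5: r² - 9 = 0
Roots: r = 3, -3 (distinct real)
General solution: y = C₁e^(3x) + C₂e^(-3x)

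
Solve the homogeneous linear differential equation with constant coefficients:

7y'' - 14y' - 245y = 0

Characteristic equation: 7r² - 14r - 245 = 0
Divide by 7: r² - 2r - 35 = 0
Roots: r = 7, -5 (distinct real)
General solution: y = C₁e^(7x) + C₂e^(-5x)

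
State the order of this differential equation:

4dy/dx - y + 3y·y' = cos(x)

The order is 1 (highest derivative is of order 1).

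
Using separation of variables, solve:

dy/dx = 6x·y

Separating variables and integrating:
ln|y| = 3x^2 + C

General solution: y = Ce^(3x^2)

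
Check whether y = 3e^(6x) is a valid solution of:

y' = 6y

Verification:
y = 3e^(6x)
y' = 18e^(6x)
6y = 18e^(6x)
y' = 6y ✓

Yes, it is a solution.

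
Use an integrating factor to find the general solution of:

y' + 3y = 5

Using integrating factor method:

General solution: y = 5/3 + Ce^(-3x)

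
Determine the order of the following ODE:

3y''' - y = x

The order is 3 (highest derivative is of order 3).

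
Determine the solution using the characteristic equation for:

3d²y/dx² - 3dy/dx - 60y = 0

Characteristic equation: 3r² - 3r - 60 = 0
Divide by 3: r² - r - 20 = 0
Roots: r = 5, -4 (distinct real)
General solution: y = C₁e^(5x) + C₂e^(-4x)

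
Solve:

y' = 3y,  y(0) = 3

General solution: y = Ce^(3x)
Applying IC y(0) = 3:
Particular solution: y = 3e^(3x)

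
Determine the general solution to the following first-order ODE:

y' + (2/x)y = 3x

Using integrating factor method:

General solution: y = (3/4)x^2 + Cx^(-2)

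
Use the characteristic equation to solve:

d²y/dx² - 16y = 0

Characteristic equation: r² - 16 = 0
Roots: r = 4, -4 (distinct real)
General solution: y = C₁e^(4x) + C₂e^(-4x)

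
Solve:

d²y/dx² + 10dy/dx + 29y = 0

Characteristic equation: r² + 10r + 29 = 0
Roots: r = -5 ± 2i (complex conjugates)
General solution: y = e^(-5x)(C₁cos(2x) + C₂sin(2x))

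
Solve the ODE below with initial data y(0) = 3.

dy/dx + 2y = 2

General solution: y = 1 + Ce^(-2x)
Applying y(0) = 3: C = 3 - 1 = 2
Particular solution: y = 1 + 2e^(-2x)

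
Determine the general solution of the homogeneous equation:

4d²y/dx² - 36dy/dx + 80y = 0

Characteristic equation: 4r² - 36r + 80 = 0
Divide by 4: r² - 9r + 20 = 0
Roots: r = 4, 5 (distinct real)
General solution: y = C₁e^(4x) + C₂e^(5x)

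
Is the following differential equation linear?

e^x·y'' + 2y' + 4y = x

Yes. Linear (y and its derivatives appear to the first power only, no products of y terms)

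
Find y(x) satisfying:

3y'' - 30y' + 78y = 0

Characteristic equation: 3r² - 30r + 78 = 0
Divide by 3: r² - 10r + 26 = 0
Roots: r = 5 ± i (complex conjugates)
General solution: y = e^(5x)(C₁cos(x) + C₂sin(x))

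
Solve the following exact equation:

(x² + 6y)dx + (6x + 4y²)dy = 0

Verify exactness: ∂M/∂y = ∂N/∂x ✓
Find F(x,y) such that ∂F/∂x = M, ∂F/∂y = N
Solution: x³/3 + 6xy + 4y³/3 = C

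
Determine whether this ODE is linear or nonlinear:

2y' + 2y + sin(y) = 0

Nonlinear (sin(y) is nonlinear in y)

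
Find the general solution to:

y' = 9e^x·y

Separating variables and integrating:
ln|y| = 9e^x + C

General solution: y = Ce^(9e^x)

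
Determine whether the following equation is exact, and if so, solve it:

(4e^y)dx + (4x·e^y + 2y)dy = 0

Verify exactness: ∂M/∂y = ∂N/∂x ✓
Find F(x,y) such that ∂F/∂x = M, ∂F/∂y = N
Solution: 4x·e^y + y² = C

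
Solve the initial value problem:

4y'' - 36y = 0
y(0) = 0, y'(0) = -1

General solution: y = C₁e^(3x) + C₂e^(-3x)
Applying ICs: C₁ = -1/6, C₂ = 1/6
Particular solution: y = -(1/6)e^(3x) + (1/6)e^(-3x)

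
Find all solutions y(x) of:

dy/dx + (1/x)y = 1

Using integrating factor method:

General solution: y = (1/2)x + C/x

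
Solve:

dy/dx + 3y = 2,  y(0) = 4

General solution: y = 2/3 + Ce^(-3x)
Applying y(0) = 4: C = 4 - 2/3 = 10/3
Particular solution: y = 2/3 + (10/3)e^(-3x)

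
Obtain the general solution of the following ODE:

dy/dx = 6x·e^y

Separating variables and integrating:
-e^(-y) = 3x² + C

General solution: y = -ln(C - 3x²)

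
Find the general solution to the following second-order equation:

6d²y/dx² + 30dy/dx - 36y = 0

Characteristic equation: 6r² + 30r - 36 = 0
Divide by 6: r² + 5r - 6 = 0
Roots: r = 1, -6 (distinct real)
General solution: y = C₁e^x + C₂e^(-6x)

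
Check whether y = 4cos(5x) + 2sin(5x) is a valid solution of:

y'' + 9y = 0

Verification:
y'' = -100cos(5x) - 50sin(5x)
y'' + 9y ≠ 0 (frequency mismatch: got 25 instead of 9)

No, it is not a solution.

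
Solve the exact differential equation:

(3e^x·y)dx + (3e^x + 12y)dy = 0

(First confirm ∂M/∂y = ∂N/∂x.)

Verify exactness: ∂M/∂y = ∂N/∂x ✓
Find F(x,y) such that ∂F/∂x = M, ∂F/∂y = N
Solution: 3e^x·y + 6y² = C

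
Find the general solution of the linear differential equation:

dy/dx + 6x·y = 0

Using integrating factor method:

General solution: y = Ce^(-3x^2)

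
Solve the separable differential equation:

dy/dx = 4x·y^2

Separating variables and integrating:
-1/y = 2x^2 + C

General solution: y^-1 = -2x^2 + C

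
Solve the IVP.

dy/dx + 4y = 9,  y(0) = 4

General solution: y = 9/4 + Ce^(-4x)
Applying y(0) = 4: C = 4 - 9/4 = 7/4
Particular solution: y = 9/4 + (7/4)e^(-4x)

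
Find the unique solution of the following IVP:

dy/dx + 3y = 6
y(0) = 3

General solution: y = 2 + Ce^(-3x)
Applying y(0) = 3: C = 3 - 2 = 1
Particular solution: y = 2 + e^(-3x)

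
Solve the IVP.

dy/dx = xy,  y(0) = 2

General solution: y = Ce^(x²/2)
Applying IC y(0) = 2:
Particular solution: y = 2e^(x²/2)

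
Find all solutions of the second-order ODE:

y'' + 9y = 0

Characteristic equation: r² + 9 = 0
Roots: r = ±3i (complex conjugates)
General solution: y = C₁cos(3x) + C₂sin(3x)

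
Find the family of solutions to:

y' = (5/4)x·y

Separating variables and integrating:
ln|y| = 5x^2/8 + C

General solution: y = Ce^(5x^2/8)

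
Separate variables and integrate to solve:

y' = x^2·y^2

Separating variables and integrating:
-1/y = x^3/3 + C

General solution: y^-1 = (-1/3)x^3 + C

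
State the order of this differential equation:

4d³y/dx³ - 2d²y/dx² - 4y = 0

The order is 3 (highest derivative is of order 3).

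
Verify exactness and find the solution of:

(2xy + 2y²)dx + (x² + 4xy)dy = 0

Verify exactness: ∂M/∂y = ∂N/∂x ✓
Find F(x,y) such that ∂F/∂x = M, ∂F/∂y = N
Solution: x²y + 2xy² = C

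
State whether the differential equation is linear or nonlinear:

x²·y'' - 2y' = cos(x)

Linear (y and its derivatives appear to the first power only, no products of y terms)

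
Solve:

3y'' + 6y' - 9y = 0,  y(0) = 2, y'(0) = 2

General solution: y = C₁e^x + C₂e^(-3x)
Applying ICs: C₁ = 2, C₂ = 0
Particular solution: y = 2e^x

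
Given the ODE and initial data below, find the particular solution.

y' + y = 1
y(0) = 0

General solution: y = 1 + Ce^(-x)
Applying y(0) = 0: C = 0 - 1 = -1
Particular solution: y = 1 - e^(-x)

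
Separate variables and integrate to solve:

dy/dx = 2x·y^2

Separating variables and integrating:
-1/y = x^2 + C

General solution: y^-1 = -x^2 + C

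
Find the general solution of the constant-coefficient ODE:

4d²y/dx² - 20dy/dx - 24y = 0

Characteristic equation: 4r² - 20r - 24 = 0
Divide by 4: r² - 5r - 6 = 0
Roots: r = 6, -1 (distinct real)
General solution: y = C₁e^(6x) + C₂e^(-x)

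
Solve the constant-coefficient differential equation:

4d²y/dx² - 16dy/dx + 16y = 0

Characteristic equation: 4r² - 16r + 16 = 0
Divide by 4: r² - 4r + 4 = 0
Factored: (r - 2)² = 0
Repeated root: r = 2
General solution: y = (C₁ + C₂x)e^(2x)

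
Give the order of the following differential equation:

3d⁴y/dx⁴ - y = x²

The order is 4 (highest derivative is of order 4).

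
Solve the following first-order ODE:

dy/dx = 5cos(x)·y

Separating variables and integrating:
ln|y| = 5sin(x) + C

General solution: y = Ce^(5sin(x))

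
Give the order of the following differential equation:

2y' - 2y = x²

The order is 1 (highest derivative is of order 1).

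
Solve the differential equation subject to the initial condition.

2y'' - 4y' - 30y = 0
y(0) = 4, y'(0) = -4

General solution: y = C₁e^(5x) + C₂e^(-3x)
Applying ICs: C₁ = 1, C₂ = 3
Particular solution: y = e^(5x) + 3e^(-3x)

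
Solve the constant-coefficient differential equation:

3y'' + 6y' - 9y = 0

Characteristic equation: 3r² + 6r - 9 = 0
Divide by 3: r² + 2r - 3 = 0
Roots: r = 1, -3 (distinct real)
General solution: y = C₁e^x + C₂e^(-3x)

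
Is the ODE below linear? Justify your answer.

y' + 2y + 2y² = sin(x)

No. Nonlinear (y² term)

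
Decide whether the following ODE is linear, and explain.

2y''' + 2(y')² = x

Nonlinear ((y')² term)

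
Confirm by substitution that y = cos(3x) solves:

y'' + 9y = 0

Verification:
y'' = -9cos(3x)
y'' + 9y = 0 ✓

Yes, it is a solution.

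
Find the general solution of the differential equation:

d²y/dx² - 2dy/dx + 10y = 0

Characteristic equation: r² - 2r + 10 = 0
Roots: r = 1 ± 3i (complex conjugates)
General solution: y = e^x(C₁cos(3x) + C₂sin(3x))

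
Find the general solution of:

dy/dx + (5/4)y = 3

Using integrating factor method:

General solution: y = 12/5 + Ce^(-5x/4)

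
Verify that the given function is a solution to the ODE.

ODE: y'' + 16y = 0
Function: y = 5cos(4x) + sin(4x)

Verification:
y'' = -80cos(4x) - 16sin(4x)
y'' + 16y = 0 ✓

Yes, it is a solution.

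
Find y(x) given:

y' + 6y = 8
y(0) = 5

General solution: y = 4/3 + Ce^(-6x)
Applying y(0) = 5: C = 5 - 4/3 = 11/3
Particular solution: y = 4/3 + (11/3)e^(-6x)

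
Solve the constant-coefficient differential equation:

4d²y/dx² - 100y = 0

Characteristic equation: 4r² - 100 = 0
Divide by 4: r² - 25 = 0
Roots: r = 5, -5 (distinct real)
General solution: y = C₁e^(5x) + C₂e^(-5x)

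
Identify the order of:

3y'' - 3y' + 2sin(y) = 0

The order is 2 (highest derivative is of order 2).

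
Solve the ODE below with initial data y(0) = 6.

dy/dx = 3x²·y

General solution: y = Ce^(x³)
Applying IC y(0) = 6:
Particular solution: y = 6e^(x³)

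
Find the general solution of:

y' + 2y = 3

Using integrating factor method:

General solution: y = 3/2 + Ce^(-2x)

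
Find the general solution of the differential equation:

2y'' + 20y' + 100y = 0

Characteristic equation: 2r² + 20r + 100 = 0
Divide by 2: r² + 10r + 50 = 0
Roots: r = -5 ± 5i (complex conjugates)
General solution: y = e^(-5x)(C₁cos(5x) + C₂sin(5x))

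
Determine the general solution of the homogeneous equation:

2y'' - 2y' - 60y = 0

Characteristic equation: 2r² - 2r - 60 = 0
Divide by 2: r² - r - 30 = 0
Roots: r = 6, -5 (distinct real)
General solution: y = C₁e^(6x) + C₂e^(-5x)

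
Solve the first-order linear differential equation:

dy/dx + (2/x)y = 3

Using integrating factor method:

General solution: y = x + Cx^(-2)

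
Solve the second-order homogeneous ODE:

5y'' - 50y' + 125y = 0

Characteristic equation: 5r² - 50r + 125 = 0
Divide by 5: r² - 10r + 25 = 0
Factored: (r - 5)² = 0
Repeated root: r = 5
General solution: y = (C₁ + C₂x)e^(5x)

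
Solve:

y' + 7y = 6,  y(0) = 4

General solution: y = 6/7 + Ce^(-7x)
Applying y(0) = 4: C = 4 - 6/7 = 22/7
Particular solution: y = 6/7 + (22/7)e^(-7x)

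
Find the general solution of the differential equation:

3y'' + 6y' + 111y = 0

Characteristic equation: 3r² + 6r + 111 = 0
Divide by 3: r² + 2r + 37 = 0
Roots: r = -1 ± 6i (complex conjugates)
General solution: y = e^(-x)(C₁cos(6x) + C₂sin(6x))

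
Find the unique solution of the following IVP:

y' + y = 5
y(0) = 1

General solution: y = 5 + Ce^(-x)
Applying y(0) = 1: C = 1 - 5 = -4
Particular solution: y = 5 - 4e^(-x)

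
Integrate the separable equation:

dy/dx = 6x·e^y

Separating variables and integrating:
-e^(-y) = 3x² + C

General solution: y = -ln(C - 3x²)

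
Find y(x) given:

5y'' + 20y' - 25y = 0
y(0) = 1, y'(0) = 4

General solution: y = C₁e^x + C₂e^(-5x)
Applying ICs: C₁ = 3/2, C₂ = -1/2
Particular solution: y = (3/2)e^x - (1/2)e^(-5x)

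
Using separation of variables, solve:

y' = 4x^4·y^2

Separating variables and integrating:
-1/y = 4x^5/5 + C

General solution: y^-1 = (-4/5)x^5 + C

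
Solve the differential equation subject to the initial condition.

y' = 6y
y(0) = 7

General solution: y = Ce^(6x)
Applying IC y(0) = 7:
Particular solution: y = 7e^(6x)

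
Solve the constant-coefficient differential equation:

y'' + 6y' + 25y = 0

Characteristic equation: r² + 6r + 25 = 0
Roots: r = -3 ± 4i (complex conjugates)
General solution: y = e^(-3x)(C₁cos(4x) + C₂sin(4x))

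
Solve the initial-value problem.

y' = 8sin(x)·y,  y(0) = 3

General solution: y = Ce^(-8cos(x))
Applying IC y(0) = 3:
Particular solution: y = 3e^(8(1-cos(x)))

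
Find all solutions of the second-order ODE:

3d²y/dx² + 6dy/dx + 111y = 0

Characteristic equation: 3r² + 6r + 111 = 0
Divide by 3: r² + 2r + 37 = 0
Roots: r = -1 ± 6i (complex conjugates)
General solution: y = e^(-x)(C₁cos(6x) + C₂sin(6x))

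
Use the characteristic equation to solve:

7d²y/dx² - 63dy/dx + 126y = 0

Characteristic equation: 7r² - 63r + 126 = 0
Divide by 7: r² - 9r + 18 = 0
Roots: r = 3, 6 (distinct real)
General solution: y = C₁e^(3x) + C₂e^(6x)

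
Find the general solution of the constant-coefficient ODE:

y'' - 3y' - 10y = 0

Characteristic equation: r² - 3r - 10 = 0
Roots: r = 5, -2 (distinct real)
General solution: y = C₁e^(5x) + C₂e^(-2x)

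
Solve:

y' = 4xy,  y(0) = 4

General solution: y = Ce^(2x²)
Applying IC y(0) = 4:
Particular solution: y = 4e^(2x²)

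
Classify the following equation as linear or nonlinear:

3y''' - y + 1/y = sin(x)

Nonlinear (1/y term)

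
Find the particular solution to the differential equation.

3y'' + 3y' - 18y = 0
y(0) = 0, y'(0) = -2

General solution: y = C₁e^(2x) + C₂e^(-3x)
Applying ICs: C₁ = -2/5, C₂ = 2/5
Particular solution: y = -(2/5)e^(2x) + (2/5)e^(-3x)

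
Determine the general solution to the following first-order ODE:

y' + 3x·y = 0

Using integrating factor method:

General solution: y = Ce^(-3x^2/2)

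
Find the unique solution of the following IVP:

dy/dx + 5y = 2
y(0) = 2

General solution: y = 2/5 + Ce^(-5x)
Applying y(0) = 2: C = 2 - 2/5 = 8/5
Particular solution: y = 2/5 + (8/5)e^(-5x)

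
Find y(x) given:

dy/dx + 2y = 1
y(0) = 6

General solution: y = 1/2 + Ce^(-2x)
Applying y(0) = 6: C = 6 - 1/2 = 11/2
Particular solution: y = 1/2 + (11/2)e^(-2x)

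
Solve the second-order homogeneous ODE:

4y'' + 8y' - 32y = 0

Characteristic equation: 4r² + 8r - 32 = 0
Divide by 4: r² + 2r - 8 = 0
Roots: r = 2, -4 (distinct real)
General solution: y = C₁e^(2x) + C₂e^(-4x)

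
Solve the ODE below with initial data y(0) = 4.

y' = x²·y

General solution: y = Ce^(x³/3)
Applying IC y(0) = 4:
Particular solution: y = 4e^(x³/3)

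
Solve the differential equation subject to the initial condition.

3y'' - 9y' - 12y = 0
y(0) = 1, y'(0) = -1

General solution: y = C₁e^(4x) + C₂e^(-x)
Applying ICs: C₁ = 0, C₂ = 1
Particular solution: y = e^(-x)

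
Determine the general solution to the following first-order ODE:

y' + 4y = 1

Using integrating factor method:

General solution: y = 1/4 + Ce^(-4x)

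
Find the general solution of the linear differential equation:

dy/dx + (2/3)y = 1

Using integrating factor method:

General solution: y = 3/2 + Ce^(-2x/3)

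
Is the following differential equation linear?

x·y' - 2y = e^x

Yes. Linear (y and its derivatives appear to the first power only, no products of y terms)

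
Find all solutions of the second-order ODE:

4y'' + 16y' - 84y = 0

Characteristic equation: 4r² + 16r - 84 = 0
Divide by 4: r² + 4r - 21 = 0
Roots: r = 3, -7 (distinct real)
General solution: y = C₁e^(3x) + C₂e^(-7x)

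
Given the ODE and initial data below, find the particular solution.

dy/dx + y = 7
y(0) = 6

General solution: y = 7 + Ce^(-x)
Applying y(0) = 6: C = 6 - 7 = -1
Particular solution: y = 7 - e^(-x)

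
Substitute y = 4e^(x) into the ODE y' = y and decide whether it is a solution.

Verification:
y = 4e^(x)
y' = 4e^(x)
y = 4e^(x)
y' = y ✓

Yes, it is a solution.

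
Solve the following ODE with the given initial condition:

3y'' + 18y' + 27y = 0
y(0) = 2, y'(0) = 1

General solution: y = (C₁ + C₂x)e^(-3x)
Repeated root r = -3
Applying ICs: C₁ = 2, C₂ = 7
Particular solution: y = (2 + 7x)e^(-3x)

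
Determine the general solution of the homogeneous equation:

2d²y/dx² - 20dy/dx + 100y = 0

Characteristic equation: 2r² - 20r + 100 = 0
Divide by 2: r² - 10r + 50 = 0
Roots: r = 5 ± 5i (complex conjugates)
General solution: y = e^(5x)(C₁cos(5x) + C₂sin(5x))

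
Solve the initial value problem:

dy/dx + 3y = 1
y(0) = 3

General solution: y = 1/3 + Ce^(-3x)
Applying y(0) = 3: C = 3 - 1/3 = 8/3
Particular solution: y = 1/3 + (8/3)e^(-3x)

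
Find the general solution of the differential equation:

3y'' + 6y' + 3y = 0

Characteristic equation: 3r² + 6r + 3 = 0
Divide by 3: r² + 2r + 1 = 0
Factored: (r + 1)² = 0
Repeated root: r = -1
General solution: y = (C₁ + C₂x)e^(-x)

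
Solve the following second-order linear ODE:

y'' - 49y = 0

Characteristic equation: r² - 49 = 0
Roots: r = 7, -7 (distinct real)
General solution: y = C₁e^(7x) + C₂e^(-7x)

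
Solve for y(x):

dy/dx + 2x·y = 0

Using integrating factor method:

General solution: y = Ce^(-x^2)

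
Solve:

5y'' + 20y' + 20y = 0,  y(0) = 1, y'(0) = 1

General solution: y = (C₁ + C₂x)e^(-2x)
Repeated root r = -2
Applying ICs: C₁ = 1, C₂ = 3
Particular solution: y = (1 + 3x)e^(-2x)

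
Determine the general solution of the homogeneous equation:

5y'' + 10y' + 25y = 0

Characteristic equation: 5r² + 10r + 25 = 0
Divide by 5: r² + 2r + 5 = 0
Roots: r = -1 ± 2i (complex conjugates)
General solution: y = e^(-x)(C₁cos(2x) + C₂sin(2x))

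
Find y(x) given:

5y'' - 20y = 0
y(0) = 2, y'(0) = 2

General solution: y = C₁e^(2x) + C₂e^(-2x)
Applying ICs: C₁ = 3/2, C₂ = 1/2
Particular solution: y = (3/2)e^(2x) + (1/2)e^(-2x)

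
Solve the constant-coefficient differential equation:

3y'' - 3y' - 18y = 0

Characteristic equation: 3r² - 3r - 18 = 0
Divide by 3: r² - r - 6 = 0
Roots: r = 3, -2 (distinct real)
General solution: y = C₁e^(3x) + C₂e^(-2x)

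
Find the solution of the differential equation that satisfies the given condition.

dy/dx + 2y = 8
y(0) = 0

General solution: y = 4 + Ce^(-2x)
Applying y(0) = 0: C = 0 - 4 = -4
Particular solution: y = 4 - 4e^(-2x)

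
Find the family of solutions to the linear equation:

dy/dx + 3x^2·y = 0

Using integrating factor method:

General solution: y = Ce^(-x^3)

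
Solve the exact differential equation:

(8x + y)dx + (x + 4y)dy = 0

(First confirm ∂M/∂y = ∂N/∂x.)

Verify exactness: ∂M/∂y = ∂N/∂x ✓
Find F(x,y) such that ∂F/∂x = M, ∂F/∂y = N
Solution: 4x² + xy + 2y² = C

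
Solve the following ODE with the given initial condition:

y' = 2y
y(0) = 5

General solution: y = Ce^(2x)
Applying IC y(0) = 5:
Particular solution: y = 5e^(2x)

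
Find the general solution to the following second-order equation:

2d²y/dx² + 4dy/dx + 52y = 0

Characteristic equation: 2r² + 4r + 52 = 0
Divide by 2: r² + 2r + 26 = 0
Roots: r = -1 ± 5i (complex conjugates)
General solution: y = e^(-x)(C₁cos(5x) + C₂sin(5x))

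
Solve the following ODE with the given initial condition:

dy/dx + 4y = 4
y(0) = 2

General solution: y = 1 + Ce^(-4x)
Applying y(0) = 2: C = 2 - 1 = 1
Particular solution: y = 1 + e^(-4x)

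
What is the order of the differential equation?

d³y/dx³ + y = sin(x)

The order is 3 (highest derivative is of order 3).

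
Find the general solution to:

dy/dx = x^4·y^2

Separating variables and integrating:
-1/y = x^5/5 + C

General solution: y^-1 = (-1/5)x^5 + C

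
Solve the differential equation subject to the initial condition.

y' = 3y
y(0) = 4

General solution: y = Ce^(3x)
Applying IC y(0) = 4:
Particular solution: y = 4e^(3x)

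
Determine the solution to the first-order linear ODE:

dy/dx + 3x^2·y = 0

Using integrating factor method:

General solution: y = Ce^(-x^3)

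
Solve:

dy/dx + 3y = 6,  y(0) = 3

General solution: y = 2 + Ce^(-3x)
Applying y(0) = 3: C = 3 - 2 = 1
Particular solution: y = 2 + e^(-3x)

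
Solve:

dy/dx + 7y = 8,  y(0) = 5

General solution: y = 8/7 + Ce^(-7x)
Applying y(0) = 5: C = 5 - 8/7 = 27/7
Particular solution: y = 8/7 + (27/7)e^(-7x)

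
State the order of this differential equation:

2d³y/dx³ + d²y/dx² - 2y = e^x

The order is 3 (highest derivative is of order 3).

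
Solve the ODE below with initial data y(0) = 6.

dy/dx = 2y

General solution: y = Ce^(2x)
Applying IC y(0) = 6:
Particular solution: y = 6e^(2x)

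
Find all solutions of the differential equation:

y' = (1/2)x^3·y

Separating variables and integrating:
ln|y| = x^4/8 + C

General solution: y = Ce^(x^4/8)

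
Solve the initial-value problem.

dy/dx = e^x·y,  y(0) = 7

General solution: y = Ce^(e^x)
Applying IC y(0) = 7:
Particular solution: y = 7e^(e^x - 1)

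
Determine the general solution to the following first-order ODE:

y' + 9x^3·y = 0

Using integrating factor method:

General solution: y = Ce^(-9x^4/4)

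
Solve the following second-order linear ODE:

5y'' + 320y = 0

Characteristic equation: 5r² + 320 = 0
Divide by 5: r² + 64 = 0
Roots: r = ±8i (complex conjugates)
General solution: y = C₁cos(8x) + C₂sin(8x)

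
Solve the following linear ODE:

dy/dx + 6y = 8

Using integrating factor method:

General solution: y = 4/3 + Ce^(-6x)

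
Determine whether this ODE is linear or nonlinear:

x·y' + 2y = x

Linear (y and its derivatives appear to the first power only, no products of y terms)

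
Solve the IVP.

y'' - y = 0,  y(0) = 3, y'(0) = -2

General solution: y = C₁e^x + C₂e^(-x)
Applying ICs: C₁ = 1/2, C₂ = 5/2
Particular solution: y = (1/2)e^x + (5/2)e^(-x)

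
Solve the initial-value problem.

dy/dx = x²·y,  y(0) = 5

General solution: y = Ce^(x³/3)
Applying IC y(0) = 5:
Particular solution: y = 5e^(x³/3)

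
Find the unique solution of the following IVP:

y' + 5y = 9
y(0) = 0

General solution: y = 9/5 + Ce^(-5x)
Applying y(0) = 0: C = 0 - 9/5 = -9/5
Particular solution: y = 9/5 - (9/5)e^(-5x)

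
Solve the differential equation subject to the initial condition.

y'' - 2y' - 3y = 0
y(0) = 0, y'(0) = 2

General solution: y = C₁e^(3x) + C₂e^(-x)
Applying ICs: C₁ = 1/2, C₂ = -1/2
Particular solution: y = (1/2)e^(3x) - (1/2)e^(-x)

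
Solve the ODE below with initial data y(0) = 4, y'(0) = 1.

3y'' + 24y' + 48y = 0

General solution: y = (C₁ + C₂x)e^(-4x)
Repeated root r = -4
Applying ICs: C₁ = 4, C₂ = 17
Particular solution: y = (4 + 17x)e^(-4x)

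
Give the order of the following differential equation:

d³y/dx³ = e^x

The order is 3 (highest derivative is of order 3).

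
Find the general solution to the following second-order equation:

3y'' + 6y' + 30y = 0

Characteristic equation: 3r² + 6r + 30 = 0
Divide by 3: r² + 2r + 10 = 0
Roots: r = -1 ± 3i (complex conjugates)
General solution: y = e^(-x)(C₁cos(3x) + C₂sin(3x))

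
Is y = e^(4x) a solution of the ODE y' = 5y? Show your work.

Verification:
y = e^(4x)
y' = 4e^(4x)
But 5y = 5e^(4x)
y' ≠ 5y — the derivative does not match

No, it is not a solution.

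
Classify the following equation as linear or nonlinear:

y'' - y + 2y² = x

Nonlinear (y² term)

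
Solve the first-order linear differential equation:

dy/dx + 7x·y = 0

Using integrating factor method:

General solution: y = Ce^(-7x^2/2)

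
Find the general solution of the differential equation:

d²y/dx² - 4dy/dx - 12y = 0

Characteristic equation: r² - 4r - 12 = 0
Roots: r = 6, -2 (distinct real)
General solution: y = C₁e^(6x) + C₂e^(-2x)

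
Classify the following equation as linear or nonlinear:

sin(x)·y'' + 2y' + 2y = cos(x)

Linear (y and its derivatives appear to the first power only, no products of y terms)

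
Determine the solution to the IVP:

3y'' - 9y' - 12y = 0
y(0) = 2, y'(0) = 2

General solution: y = C₁e^(4x) + C₂e^(-x)
Applying ICs: C₁ = 4/5, C₂ = 6/5
Particular solution: y = (4/5)e^(4x) + (6/5)e^(-x)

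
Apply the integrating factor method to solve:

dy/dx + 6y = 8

Using integrating factor method:

General solution: y = 4/3 + Ce^(-6x)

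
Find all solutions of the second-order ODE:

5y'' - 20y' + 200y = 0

Characteristic equation: 5r² - 20r + 200 = 0
Divide by 5: r² - 4r + 40 = 0
Roots: r = 2 ± 6i (complex conjugates)
General solution: y = e^(2x)(C₁cos(6x) + C₂sin(6x))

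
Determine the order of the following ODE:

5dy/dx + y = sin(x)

The order is 1 (highest derivative is of order 1).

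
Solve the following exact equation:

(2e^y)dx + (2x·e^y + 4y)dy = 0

Verify exactness: ∂M/∂y = ∂N/∂x ✓
Find F(x,y) such that ∂F/∂x = M, ∂F/∂y = N
Solution: 2x·e^y + 2y² = C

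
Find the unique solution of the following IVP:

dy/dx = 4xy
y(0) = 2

General solution: y = Ce^(2x²)
Applying IC y(0) = 2:
Particular solution: y = 2e^(2x²)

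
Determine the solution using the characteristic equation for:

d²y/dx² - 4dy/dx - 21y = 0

Characteristic equation: r² - 4r - 21 = 0
Roots: r = 7, -3 (distinct real)
General solution: y = C₁e^(7x) + C₂e^(-3x)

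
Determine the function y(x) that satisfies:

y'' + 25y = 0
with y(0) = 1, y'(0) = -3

General solution: y = C₁cos(5x) + C₂sin(5x)
Complex roots r = ±5i
Applying ICs: C₁ = 1, C₂ = -3/5
Particular solution: y = cos(5x) - (3/5)sin(5x)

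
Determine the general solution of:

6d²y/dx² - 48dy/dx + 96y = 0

Characteristic equation: 6r² - 48r + 96 = 0
Divide by 6: r² - 8r + 16 = 0
Factored: (r - 4)² = 0
Repeated root: r = 4
General solution: y = (C₁ + C₂x)e^(4x)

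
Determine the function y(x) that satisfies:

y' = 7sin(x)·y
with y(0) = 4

General solution: y = Ce^(-7cos(x))
Applying IC y(0) = 4:
Particular solution: y = 4e^(7(1-cos(x)))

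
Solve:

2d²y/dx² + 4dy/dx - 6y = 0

Characteristic equation: 2r² + 4r - 6 = 0
Divide by 2: r² + 2r - 3 = 0
Roots: r = 1, -3 (distinct real)
General solution: y = C₁e^x + C₂e^(-3x)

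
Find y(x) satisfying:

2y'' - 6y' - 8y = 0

Characteristic equation: 2r² - 6r - 8 = 0
Divide by 2: r² - 3r - 4 = 0
Roots: r = 4, -1 (distinct real)
General solution: y = C₁e^(4x) + C₂e^(-x)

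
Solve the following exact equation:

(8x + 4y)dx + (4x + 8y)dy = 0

Verify exactness: ∂M/∂y = ∂N/∂x ✓
Find F(x,y) such that ∂F/∂x = M, ∂F/∂y = N
Solution: 4x² + 4xy + 4y² = C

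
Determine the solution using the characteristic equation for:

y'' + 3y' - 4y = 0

Characteristic equation: r² + 3r - 4 = 0
Roots: r = 1, -4 (distinct real)
General solution: y = C₁e^x + C₂e^(-4x)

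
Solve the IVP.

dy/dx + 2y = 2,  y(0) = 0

General solution: y = 1 + Ce^(-2x)
Applying y(0) = 0: C = 0 - 1 = -1
Particular solution: y = 1 - e^(-2x)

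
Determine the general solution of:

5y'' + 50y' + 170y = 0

Characteristic equation: 5r² + 50r + 170 = 0
Divide by 5: r² + 10r + 34 = 0
Roots: r = -5 ± 3i (complex conjugates)
General solution: y = e^(-5x)(C₁cos(3x) + C₂sin(3x))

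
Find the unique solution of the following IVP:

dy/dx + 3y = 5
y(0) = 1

General solution: y = 5/3 + Ce^(-3x)
Applying y(0) = 1: C = 1 - 5/3 = -2/3
Particular solution: y = 5/3 - (2/3)e^(-3x)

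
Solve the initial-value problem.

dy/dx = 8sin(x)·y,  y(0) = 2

General solution: y = Ce^(-8cos(x))
Applying IC y(0) = 2:
Particular solution: y = 2e^(8(1-cos(x)))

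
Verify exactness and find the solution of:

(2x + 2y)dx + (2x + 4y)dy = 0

Verify exactness: ∂M/∂y = ∂N/∂x ✓
Find F(x,y) such that ∂F/∂x = M, ∂F/∂y = N
Solution: x² + 2xy + 2y² = C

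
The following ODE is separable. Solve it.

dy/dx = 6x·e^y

Separating variables and integrating:
-e^(-y) = 3x² + C

General solution: y = -ln(C - 3x²)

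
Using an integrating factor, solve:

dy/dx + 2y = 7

Using integrating factor method:

General solution: y = 7/2 + Ce^(-2x)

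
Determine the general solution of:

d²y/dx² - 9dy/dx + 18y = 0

Characteristic equation: r² - 9r + 18 = 0
Roots: r = 3, 6 (distinct real)
General solution: y = C₁e^(3x) + C₂e^(6x)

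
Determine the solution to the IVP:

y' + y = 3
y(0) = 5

General solution: y = 3 + Ce^(-x)
Applying y(0) = 5: C = 5 - 3 = 2
Particular solution: y = 3 + 2e^(-x)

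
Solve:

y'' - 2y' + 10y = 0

Characteristic equation: r² - 2r + 10 = 0
Roots: r = 1 ± 3i (complex conjugates)
General solution: y = e^x(C₁cos(3x) + C₂sin(3x))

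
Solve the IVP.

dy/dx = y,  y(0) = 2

General solution: y = Ce^x
Applying IC y(0) = 2:
Particular solution: y = 2e^x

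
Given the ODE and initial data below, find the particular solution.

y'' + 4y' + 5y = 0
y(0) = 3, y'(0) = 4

General solution: y = e^(-2x)(C₁cos(x) + C₂sin(x))
Complex roots r = -2 ± i
Applying ICs: C₁ = 3, C₂ = 10
Particular solution: y = e^(-2x)(3cos(x) + 10sin(x))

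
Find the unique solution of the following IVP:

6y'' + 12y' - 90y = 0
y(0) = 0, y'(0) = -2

General solution: y = C₁e^(3x) + C₂e^(-5x)
Applying ICs: C₁ = -1/4, C₂ = 1/4
Particular solution: y = -(1/4)e^(3x) + (1/4)e^(-5x)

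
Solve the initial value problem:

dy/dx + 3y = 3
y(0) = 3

General solution: y = 1 + Ce^(-3x)
Applying y(0) = 3: C = 3 - 1 = 2
Particular solution: y = 1 + 2e^(-3x)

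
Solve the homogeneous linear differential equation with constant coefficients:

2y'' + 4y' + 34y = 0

Characteristic equation: 2r² + 4r + 34 = 0
Divide by 2: r² + 2r + 17 = 0
Roots: r = -1 ± 4i (complex conjugates)
General solution: y = e^(-x)(C₁cos(4x) + C₂sin(4x))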